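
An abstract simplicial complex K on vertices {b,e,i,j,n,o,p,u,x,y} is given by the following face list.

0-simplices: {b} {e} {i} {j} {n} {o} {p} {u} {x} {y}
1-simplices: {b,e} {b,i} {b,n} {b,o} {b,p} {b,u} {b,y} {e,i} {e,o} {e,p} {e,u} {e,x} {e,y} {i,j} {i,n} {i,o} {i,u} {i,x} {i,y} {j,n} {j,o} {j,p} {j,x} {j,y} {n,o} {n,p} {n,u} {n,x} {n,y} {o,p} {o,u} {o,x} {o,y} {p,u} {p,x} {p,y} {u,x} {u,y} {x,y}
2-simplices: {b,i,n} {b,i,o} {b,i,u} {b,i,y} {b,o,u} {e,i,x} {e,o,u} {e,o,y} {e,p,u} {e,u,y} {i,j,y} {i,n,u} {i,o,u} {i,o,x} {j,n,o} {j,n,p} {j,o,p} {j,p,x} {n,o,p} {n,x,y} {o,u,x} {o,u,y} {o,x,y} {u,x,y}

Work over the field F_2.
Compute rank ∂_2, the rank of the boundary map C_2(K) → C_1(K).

n_0=10 n_1=39 n_2=24  [Z2]
∂1: piv[be,bi,bn,bo,bp,bu,by,ex,ij] rk=9  ker:ei,eo,ep,eu,ey,in,io,iu,ix,iy,jn,jo,jp,jx,jy,no,np,nu,nx,ny,op,ou,ox,oy,pu,px,py,ux,uy,xy
∂2: piv[bin,bio,biu,biy,bou,eix,eou,eoy,epu,euy,ijy,inu,iox,jno,jnp,jop,jpx,nxy,oux,oxy] rk=20  ker:iou,nop,ouy,uxy
rk∂_2=20

rank∂_2=20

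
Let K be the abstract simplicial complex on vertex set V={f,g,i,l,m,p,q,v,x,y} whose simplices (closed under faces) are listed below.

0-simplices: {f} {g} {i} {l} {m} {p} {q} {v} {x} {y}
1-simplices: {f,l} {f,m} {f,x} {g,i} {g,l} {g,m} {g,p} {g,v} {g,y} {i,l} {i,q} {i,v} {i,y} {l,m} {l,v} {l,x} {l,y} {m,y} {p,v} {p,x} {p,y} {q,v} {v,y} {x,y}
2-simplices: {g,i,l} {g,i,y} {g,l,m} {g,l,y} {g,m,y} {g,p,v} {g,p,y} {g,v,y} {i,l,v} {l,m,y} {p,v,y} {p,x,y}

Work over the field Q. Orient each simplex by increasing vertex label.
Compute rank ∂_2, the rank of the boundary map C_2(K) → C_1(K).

rank∂_2=10

n_0=10 n_1=24 n_2=12  [Q]
∂1: piv[fl,fm,fx,gi,gl,gp,gv,gy,iq] rk=9  ker:gm,il,iv,iy,lm,lv,lx,ly,my,pv,px,py,qv,vy,xy
∂2: piv[gil,giy,glm,gly,gmy,gpv,gpy,gvy,ilv,pxy] rk=10  ker:lmy,pvy
rk∂_2=10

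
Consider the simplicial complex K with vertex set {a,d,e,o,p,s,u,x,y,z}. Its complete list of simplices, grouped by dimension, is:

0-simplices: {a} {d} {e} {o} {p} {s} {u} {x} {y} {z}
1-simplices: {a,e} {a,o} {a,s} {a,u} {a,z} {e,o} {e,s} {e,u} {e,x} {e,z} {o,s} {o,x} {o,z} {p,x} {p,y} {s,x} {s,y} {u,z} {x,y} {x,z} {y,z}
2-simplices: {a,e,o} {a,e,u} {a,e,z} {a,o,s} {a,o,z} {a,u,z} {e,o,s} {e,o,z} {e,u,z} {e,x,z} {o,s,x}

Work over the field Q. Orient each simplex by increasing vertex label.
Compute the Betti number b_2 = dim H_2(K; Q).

n_0=10 n_1=21 n_2=11  [Q]
∂1: piv[ae,ao,as,au,az,ex,px,py] rk=8  ker:eo,es,eu,ez,os,ox,oz,sx,sy,uz,xy,xz,yz
∂2: piv[aeo,aeu,aez,aos,aoz,auz,eos,exz,osx] rk=9  ker:eoz,euz
b_2=(11−9)−0=2

b_2=2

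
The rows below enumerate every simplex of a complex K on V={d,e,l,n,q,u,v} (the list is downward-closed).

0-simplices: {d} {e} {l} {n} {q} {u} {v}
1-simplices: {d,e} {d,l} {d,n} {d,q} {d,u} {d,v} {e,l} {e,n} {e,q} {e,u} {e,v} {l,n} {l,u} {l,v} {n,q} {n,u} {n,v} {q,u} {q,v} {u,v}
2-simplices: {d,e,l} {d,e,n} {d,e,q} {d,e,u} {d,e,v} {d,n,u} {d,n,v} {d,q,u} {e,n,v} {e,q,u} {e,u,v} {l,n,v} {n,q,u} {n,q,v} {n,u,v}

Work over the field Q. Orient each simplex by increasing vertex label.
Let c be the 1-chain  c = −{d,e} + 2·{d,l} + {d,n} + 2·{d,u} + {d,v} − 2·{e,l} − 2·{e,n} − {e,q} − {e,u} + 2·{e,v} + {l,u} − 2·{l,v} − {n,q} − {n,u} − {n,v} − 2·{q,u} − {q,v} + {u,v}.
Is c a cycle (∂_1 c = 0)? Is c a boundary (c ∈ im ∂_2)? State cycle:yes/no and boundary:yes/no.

cycle:no boundary:no

n_0=7 n_1=20 n_2=15  [Q]
∂1: piv[de,dl,dn,dq,du,dv] rk=6  ker:el,en,eq,eu,ev,ln,lu,lv,nq,nu,nv,qu,qv,uv
∂2: piv[del,den,deq,deu,dev,dnu,dnv,dqu,euv,lnv,nqu,nqv] rk=12  ker:env,equ,nuv
∂1c = −5·{d} + 3·{e} + {l} + 2·{n} + {q} − 2·{u}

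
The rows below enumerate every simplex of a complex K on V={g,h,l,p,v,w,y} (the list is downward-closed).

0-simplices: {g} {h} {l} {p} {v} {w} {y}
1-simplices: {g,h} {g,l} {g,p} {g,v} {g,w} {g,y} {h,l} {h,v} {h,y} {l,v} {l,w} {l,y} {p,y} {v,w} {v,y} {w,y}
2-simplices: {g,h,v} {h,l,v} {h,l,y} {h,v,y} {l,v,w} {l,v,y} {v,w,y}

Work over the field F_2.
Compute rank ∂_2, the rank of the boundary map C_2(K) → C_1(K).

n_0=7 n_1=16 n_2=7  [Z2]
∂1: piv[gh,gl,gp,gv,gw,gy] rk=6  ker:hl,hv,hy,lv,lw,ly,py,vw,vy,wy
∂2: piv[ghv,hlv,hly,hvy,lvw,vwy] rk=6  ker:lvy
rk∂_2=6

rank∂_2=6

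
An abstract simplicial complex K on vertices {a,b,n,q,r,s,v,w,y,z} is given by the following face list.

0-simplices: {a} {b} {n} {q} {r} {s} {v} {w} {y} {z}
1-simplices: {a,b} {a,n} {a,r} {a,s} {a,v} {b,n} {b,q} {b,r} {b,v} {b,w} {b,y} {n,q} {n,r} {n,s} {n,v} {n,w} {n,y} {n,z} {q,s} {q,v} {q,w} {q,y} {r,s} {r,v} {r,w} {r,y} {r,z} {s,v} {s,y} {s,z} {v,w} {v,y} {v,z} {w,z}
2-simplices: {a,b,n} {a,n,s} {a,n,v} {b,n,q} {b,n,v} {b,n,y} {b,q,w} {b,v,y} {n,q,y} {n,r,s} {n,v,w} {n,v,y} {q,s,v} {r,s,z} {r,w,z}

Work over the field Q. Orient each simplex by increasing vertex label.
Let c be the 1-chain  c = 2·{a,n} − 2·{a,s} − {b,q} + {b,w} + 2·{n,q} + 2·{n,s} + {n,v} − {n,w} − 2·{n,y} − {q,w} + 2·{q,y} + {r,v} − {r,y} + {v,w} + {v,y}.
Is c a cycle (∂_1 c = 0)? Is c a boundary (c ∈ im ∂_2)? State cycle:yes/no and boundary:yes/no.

n_0=10 n_1=34 n_2=15  [Q]
∂1: piv[ab,an,ar,as,av,bq,bw,by,nz] rk=9  ker:bn,br,bv,nq,nr,ns,nv,nw,ny,qs,qv,qw,qy,rs,rv,rw,ry,rz,sv,sy,sz,vw,vy,vz,wz
∂2: piv[abn,ans,anv,bnq,bnv,bny,bqw,bvy,nqy,nrs,nvw,qsv,rsz,rwz] rk=14  ker:nvy
∂1c = 0
c vs im∂2: residual ≠ 0 ⇒ not boundary

cycle:yes boundary:no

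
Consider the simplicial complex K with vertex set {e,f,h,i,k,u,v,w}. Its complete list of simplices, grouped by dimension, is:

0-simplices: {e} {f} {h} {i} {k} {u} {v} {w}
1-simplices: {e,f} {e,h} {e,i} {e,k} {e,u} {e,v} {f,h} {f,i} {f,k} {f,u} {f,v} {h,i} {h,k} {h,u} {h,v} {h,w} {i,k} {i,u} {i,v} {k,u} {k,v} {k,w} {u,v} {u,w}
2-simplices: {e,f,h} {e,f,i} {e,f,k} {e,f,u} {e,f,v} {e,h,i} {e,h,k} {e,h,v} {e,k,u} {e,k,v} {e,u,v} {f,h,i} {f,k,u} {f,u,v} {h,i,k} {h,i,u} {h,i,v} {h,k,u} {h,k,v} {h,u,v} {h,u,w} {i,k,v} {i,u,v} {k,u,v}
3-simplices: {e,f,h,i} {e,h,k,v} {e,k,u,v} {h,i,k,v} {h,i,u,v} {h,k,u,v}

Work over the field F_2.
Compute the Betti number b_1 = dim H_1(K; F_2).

n_0=8 n_1=24 n_2=24 n_3=6  [Z2]
∂1: piv[ef,eh,ei,ek,eu,ev,hw] rk=7  ker:fh,fi,fk,fu,fv,hi,hk,hu,hv,ik,iu,iv,ku,kv,kw,uv,uw
∂2: piv[efh,efi,efk,efu,efv,ehi,ehk,ehv,eku,ekv,euv,hik,hiu,hiv,hku,huw] rk=16  ker:fhi,fku,fuv,hkv,huv,ikv,iuv,kuv
∂3: piv[efhi,ehkv,ekuv,hikv,hiuv,hkuv] rk=6
b_1=(24−7)−16=1

b_1=1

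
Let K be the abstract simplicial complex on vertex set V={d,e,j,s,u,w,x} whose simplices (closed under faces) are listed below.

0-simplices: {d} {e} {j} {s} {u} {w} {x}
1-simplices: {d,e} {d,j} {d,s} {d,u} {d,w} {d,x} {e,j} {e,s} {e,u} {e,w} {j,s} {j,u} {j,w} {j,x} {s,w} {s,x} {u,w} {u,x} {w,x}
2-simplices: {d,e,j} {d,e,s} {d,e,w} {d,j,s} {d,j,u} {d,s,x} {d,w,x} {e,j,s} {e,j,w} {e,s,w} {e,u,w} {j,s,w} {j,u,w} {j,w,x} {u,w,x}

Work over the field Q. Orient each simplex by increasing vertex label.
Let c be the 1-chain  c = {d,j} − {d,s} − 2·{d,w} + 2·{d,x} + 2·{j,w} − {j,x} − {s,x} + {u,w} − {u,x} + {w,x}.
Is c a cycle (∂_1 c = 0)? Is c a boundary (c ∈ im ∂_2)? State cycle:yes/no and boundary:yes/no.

n_0=7 n_1=19 n_2=15  [Q]
∂1: piv[de,dj,ds,du,dw,dx] rk=6  ker:ej,es,eu,ew,js,ju,jw,jx,sw,sx,uw,ux,wx
∂2: piv[dej,des,dew,djs,dju,dsx,dwx,ejw,esw,euw,juw,jwx,uwx] rk=13  ker:ejs,jsw
∂1c = 0
c vs im∂2: reduces to 0 ⇒ boundary

cycle:yes boundary:yes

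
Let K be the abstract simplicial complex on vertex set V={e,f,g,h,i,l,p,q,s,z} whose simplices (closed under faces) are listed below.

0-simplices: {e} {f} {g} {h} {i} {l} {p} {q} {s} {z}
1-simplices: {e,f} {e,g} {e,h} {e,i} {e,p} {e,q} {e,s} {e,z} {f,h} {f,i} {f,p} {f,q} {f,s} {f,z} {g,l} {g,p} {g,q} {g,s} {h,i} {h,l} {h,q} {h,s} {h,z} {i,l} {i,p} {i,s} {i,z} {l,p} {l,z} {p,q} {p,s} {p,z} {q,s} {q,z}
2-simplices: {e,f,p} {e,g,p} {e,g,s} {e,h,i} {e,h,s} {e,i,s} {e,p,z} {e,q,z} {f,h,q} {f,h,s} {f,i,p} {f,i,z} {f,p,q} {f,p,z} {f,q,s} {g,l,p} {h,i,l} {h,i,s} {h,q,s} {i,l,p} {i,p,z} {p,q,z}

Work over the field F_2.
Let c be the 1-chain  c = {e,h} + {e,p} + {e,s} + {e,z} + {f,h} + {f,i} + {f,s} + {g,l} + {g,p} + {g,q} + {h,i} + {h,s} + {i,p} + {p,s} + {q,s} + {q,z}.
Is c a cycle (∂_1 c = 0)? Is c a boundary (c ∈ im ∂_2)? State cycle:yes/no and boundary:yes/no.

n_0=10 n_1=34 n_2=22  [Z2]
∂1: piv[ef,eg,eh,ei,ep,eq,es,ez,gl] rk=9  ker:fh,fi,fp,fq,fs,fz,gp,gq,gs,hi,hl,hq,hs,hz,il,ip,is,iz,lp,lz,pq,ps,pz,qs,qz
∂2: piv[efp,egp,egs,ehi,ehs,eis,epz,eqz,fhq,fhs,fip,fiz,fpq,fpz,fqs,glp,hil,ilp,pqz] rk=19  ker:his,hqs,ipz
∂1c = {f} + {g} + {i} + {l} + {q} + {s}

cycle:no boundary:no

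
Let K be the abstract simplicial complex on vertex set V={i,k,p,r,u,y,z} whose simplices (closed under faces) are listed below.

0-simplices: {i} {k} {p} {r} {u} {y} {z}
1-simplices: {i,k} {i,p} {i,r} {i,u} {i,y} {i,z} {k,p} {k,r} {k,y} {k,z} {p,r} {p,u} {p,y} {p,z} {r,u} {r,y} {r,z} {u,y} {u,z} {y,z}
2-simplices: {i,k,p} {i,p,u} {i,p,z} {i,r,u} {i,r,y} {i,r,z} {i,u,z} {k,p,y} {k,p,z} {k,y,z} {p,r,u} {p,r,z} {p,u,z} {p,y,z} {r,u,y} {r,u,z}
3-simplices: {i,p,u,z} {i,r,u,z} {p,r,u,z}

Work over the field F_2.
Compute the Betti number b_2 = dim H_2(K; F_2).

n_0=7 n_1=20 n_2=16 n_3=3  [Z2]
∂1: piv[ik,ip,ir,iu,iy,iz] rk=6  ker:kp,kr,ky,kz,pr,pu,py,pz,ru,ry,rz,uy,uz,yz
∂2: piv[ikp,ipu,ipz,iru,iry,irz,iuz,kpy,kpz,kyz,pru,ruy] rk=12  ker:prz,puz,pyz,ruz
∂3: piv[ipuz,iruz,pruz] rk=3
b_2=(16−12)−3=1

b_2=1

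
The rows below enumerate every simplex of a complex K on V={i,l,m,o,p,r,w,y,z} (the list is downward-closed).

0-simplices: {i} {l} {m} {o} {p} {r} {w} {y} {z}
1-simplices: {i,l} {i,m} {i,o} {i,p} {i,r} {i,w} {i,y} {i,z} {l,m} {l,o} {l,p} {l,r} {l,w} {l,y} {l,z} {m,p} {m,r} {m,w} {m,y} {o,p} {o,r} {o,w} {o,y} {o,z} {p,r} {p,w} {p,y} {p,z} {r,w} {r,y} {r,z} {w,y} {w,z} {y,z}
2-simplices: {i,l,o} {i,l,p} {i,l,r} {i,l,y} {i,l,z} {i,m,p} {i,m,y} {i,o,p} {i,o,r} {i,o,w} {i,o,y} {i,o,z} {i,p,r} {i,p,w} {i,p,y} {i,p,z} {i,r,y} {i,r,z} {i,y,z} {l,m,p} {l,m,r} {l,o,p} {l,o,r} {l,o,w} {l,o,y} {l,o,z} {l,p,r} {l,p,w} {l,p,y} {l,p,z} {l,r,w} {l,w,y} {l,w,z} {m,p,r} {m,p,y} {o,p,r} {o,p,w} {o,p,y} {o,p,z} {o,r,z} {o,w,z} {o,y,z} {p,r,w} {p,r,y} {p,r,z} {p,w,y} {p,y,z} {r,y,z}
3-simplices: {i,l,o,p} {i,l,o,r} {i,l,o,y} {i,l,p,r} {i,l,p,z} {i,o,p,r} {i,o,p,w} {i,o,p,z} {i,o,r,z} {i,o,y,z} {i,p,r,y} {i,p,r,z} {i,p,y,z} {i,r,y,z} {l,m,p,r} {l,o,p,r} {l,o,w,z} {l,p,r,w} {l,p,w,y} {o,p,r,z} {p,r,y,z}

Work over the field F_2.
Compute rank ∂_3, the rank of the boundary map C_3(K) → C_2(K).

rank∂_3=18

n_0=9 n_1=34 n_2=48 n_3=21  [Z2]
∂1: piv[il,im,io,ip,ir,iw,iy,iz] rk=8  ker:lm,lo,lp,lr,lw,ly,lz,mp,mr,mw,my,op,or,ow,oy,oz,pr,pw,py,pz,rw,ry,rz,wy,wz,yz
∂2: piv[ilo,ilp,ilr,ily,ilz,imp,imy,iop,ior,iow,ioy,ioz,ipr,ipw,ipy,ipz,iry,irz,iyz,lmp,lmr,low,lrw,lwy,lwz] rk=25  ker:lop,lor,loy,loz,lpr,lpw,lpy,lpz,mpr,mpy,opr,opw,opy,opz,orz,owz,oyz,prw,pry,prz,pwy,pyz,ryz
∂3: piv[ilop,ilor,iloy,ilpr,ilpz,iopr,iopw,iopz,iorz,ioyz,ipry,iprz,ipyz,iryz,lmpr,lowz,lprw,lpwy] rk=18  ker:lopr,oprz,pryz
rk∂_3=18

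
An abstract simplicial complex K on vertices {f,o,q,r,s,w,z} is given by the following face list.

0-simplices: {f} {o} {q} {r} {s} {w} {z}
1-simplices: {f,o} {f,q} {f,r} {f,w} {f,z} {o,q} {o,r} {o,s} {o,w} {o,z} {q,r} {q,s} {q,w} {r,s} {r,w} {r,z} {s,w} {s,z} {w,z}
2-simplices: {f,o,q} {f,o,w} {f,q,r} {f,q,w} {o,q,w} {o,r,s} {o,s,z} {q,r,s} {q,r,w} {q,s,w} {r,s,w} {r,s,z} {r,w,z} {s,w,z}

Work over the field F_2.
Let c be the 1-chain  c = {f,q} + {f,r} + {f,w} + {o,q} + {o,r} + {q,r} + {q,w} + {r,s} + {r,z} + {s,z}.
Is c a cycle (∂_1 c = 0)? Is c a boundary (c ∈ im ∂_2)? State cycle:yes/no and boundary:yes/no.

cycle:no boundary:no

n_0=7 n_1=19 n_2=14  [Z2]
∂1: piv[fo,fq,fr,fw,fz,os] rk=6  ker:oq,or,ow,oz,qr,qs,qw,rs,rw,rz,sw,sz,wz
∂2: piv[foq,fow,fqr,fqw,ors,osz,qrs,qrw,qsw,rsz,rwz] rk=11  ker:oqw,rsw,swz
∂1c = {f} + {r}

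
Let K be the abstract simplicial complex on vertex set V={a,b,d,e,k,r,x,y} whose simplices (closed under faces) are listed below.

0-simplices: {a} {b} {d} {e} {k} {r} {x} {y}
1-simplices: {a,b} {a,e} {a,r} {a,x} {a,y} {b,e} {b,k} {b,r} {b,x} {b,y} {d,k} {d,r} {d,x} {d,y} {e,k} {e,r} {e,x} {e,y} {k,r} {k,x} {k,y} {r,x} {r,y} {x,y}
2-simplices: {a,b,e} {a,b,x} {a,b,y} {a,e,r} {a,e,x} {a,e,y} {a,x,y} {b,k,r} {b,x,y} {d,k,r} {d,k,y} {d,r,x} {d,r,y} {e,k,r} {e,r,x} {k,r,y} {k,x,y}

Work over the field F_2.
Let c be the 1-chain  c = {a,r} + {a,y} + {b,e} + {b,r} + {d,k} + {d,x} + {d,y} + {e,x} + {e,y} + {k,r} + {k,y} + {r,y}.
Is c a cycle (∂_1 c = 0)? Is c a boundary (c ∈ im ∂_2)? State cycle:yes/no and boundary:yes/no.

cycle:no boundary:no

n_0=8 n_1=24 n_2=17  [Z2]
∂1: piv[ab,ae,ar,ax,ay,bk,dk] rk=7  ker:be,br,bx,by,dr,dx,dy,ek,er,ex,ey,kr,kx,ky,rx,ry,xy
∂2: piv[abe,abx,aby,aer,aex,aey,axy,bkr,dkr,dky,drx,dry,ekr,erx,kxy] rk=15  ker:bxy,kry
∂1c = {d} + {e} + {k} + {y}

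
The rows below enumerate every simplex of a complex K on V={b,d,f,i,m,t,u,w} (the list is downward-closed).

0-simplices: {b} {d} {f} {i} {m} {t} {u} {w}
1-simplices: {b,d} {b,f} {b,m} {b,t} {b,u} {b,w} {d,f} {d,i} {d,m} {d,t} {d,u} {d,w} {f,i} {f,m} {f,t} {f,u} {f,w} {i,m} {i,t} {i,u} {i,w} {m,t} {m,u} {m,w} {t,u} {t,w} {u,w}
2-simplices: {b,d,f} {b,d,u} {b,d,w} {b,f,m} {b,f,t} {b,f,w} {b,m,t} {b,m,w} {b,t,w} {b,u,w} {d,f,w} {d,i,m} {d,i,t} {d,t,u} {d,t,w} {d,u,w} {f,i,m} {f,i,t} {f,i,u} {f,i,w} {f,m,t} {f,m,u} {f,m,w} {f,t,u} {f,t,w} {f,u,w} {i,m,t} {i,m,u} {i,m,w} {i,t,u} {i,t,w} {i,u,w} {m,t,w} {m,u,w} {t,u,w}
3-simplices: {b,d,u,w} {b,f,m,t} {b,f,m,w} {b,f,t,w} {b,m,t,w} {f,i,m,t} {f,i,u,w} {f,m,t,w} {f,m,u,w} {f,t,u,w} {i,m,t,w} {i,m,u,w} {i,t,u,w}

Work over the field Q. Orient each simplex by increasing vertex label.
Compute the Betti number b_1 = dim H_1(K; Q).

b_1=0

n_0=8 n_1=27 n_2=35 n_3=13  [Q]
∂1: piv[bd,bf,bm,bt,bu,bw,di] rk=7  ker:df,dm,dt,du,dw,fi,fm,ft,fu,fw,im,it,iu,iw,mt,mu,mw,tu,tw,uw
∂2: piv[bdf,bdu,bdw,bfm,bft,bfw,bmt,bmw,btw,buw,dim,dit,dtu,dtw,fim,fit,fiu,fiw,fmu,ftu] rk=20  ker:dfw,duw,fmt,fmw,ftw,fuw,imt,imu,imw,itu,itw,iuw,mtw,muw,tuw
∂3: piv[bduw,bfmt,bfmw,bftw,bmtw,fimt,fiuw,fmuw,ftuw,imtw,imuw,ituw] rk=12  ker:fmtw
b_1=(27−7)−20=0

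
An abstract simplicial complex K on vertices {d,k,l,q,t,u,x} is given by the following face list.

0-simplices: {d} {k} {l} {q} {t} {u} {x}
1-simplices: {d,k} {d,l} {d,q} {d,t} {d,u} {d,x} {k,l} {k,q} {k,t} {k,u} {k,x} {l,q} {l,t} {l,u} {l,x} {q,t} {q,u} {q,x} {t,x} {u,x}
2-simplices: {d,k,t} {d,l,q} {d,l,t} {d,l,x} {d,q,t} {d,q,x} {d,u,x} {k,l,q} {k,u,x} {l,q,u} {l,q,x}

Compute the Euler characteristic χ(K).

n_0=7 n_1=20 n_2=11
χ=+7−20+11=-2

χ(K)=-2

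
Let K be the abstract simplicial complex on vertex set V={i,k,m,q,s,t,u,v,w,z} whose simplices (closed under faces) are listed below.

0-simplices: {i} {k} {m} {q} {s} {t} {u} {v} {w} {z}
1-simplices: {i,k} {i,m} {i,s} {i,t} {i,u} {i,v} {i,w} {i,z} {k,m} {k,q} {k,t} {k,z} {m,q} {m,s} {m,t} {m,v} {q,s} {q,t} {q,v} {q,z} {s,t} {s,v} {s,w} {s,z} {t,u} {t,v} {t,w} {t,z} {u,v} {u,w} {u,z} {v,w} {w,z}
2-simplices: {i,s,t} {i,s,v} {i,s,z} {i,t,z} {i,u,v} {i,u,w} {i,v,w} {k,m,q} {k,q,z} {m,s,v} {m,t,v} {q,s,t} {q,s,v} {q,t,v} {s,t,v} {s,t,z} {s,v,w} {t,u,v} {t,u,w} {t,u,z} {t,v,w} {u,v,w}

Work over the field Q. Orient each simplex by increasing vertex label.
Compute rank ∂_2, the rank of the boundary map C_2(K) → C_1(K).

n_0=10 n_1=33 n_2=22  [Q]
∂1: piv[ik,im,is,it,iu,iv,iw,iz,kq] rk=9  ker:km,kt,kz,mq,ms,mt,mv,qs,qt,qv,qz,st,sv,sw,sz,tu,tv,tw,tz,uv,uw,uz,vw,wz
∂2: piv[ist,isv,isz,itz,iuv,iuw,ivw,kmq,kqz,msv,mtv,qst,qsv,qtv,svw,tuv,tuw,tuz] rk=18  ker:stv,stz,tvw,uvw
rk∂_2=18

rank∂_2=18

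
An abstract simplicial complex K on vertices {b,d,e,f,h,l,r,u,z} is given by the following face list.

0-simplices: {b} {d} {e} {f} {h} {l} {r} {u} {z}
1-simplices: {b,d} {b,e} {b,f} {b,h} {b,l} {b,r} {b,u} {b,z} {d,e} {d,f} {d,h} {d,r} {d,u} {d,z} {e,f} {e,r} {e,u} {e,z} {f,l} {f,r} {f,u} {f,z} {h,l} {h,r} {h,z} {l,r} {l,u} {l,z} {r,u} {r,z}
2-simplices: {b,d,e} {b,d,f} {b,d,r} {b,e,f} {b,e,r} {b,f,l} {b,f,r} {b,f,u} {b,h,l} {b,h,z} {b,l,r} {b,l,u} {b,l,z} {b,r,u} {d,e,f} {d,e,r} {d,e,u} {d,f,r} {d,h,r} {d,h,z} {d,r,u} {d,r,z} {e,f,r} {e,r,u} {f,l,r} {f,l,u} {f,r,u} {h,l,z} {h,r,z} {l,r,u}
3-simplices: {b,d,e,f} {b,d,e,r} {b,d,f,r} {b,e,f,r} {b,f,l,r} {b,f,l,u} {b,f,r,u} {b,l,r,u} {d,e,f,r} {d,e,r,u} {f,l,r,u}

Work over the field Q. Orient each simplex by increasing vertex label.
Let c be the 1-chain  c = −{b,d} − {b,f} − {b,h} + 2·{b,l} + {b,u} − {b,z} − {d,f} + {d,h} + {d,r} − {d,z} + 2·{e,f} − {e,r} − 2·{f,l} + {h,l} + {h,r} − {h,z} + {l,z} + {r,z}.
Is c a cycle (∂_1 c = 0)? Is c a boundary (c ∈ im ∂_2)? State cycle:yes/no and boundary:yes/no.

n_0=9 n_1=30 n_2=30 n_3=11  [Q]
∂1: piv[bd,be,bf,bh,bl,br,bu,bz] rk=8  ker:de,df,dh,dr,du,dz,ef,er,eu,ez,fl,fr,fu,fz,hl,hr,hz,lr,lu,lz,ru,rz
∂2: piv[bde,bdf,bdr,bef,ber,bfl,bfr,bfu,bhl,bhz,blr,blu,blz,bru,deu,dhr,dhz,dru,drz] rk=19  ker:def,der,dfr,efr,eru,flr,flu,fru,hlz,hrz,lru
∂3: piv[bdef,bder,bdfr,befr,bflr,bflu,bfru,blru,deru] rk=9  ker:defr,flru
∂1c = {b} − {d} − {e} + 2·{f} − {h} + {u} − {z}

cycle:no boundary:no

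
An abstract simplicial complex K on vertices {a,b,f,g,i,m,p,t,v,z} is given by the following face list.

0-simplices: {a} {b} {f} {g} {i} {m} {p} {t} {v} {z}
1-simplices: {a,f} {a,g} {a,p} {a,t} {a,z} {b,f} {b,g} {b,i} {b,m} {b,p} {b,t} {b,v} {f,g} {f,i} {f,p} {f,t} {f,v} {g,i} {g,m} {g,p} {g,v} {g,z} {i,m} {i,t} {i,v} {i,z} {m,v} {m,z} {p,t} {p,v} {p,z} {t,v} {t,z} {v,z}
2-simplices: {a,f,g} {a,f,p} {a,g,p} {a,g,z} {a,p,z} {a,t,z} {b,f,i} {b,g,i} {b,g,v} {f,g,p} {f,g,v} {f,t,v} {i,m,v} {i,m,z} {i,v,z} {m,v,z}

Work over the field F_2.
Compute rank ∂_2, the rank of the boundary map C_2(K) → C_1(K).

rank∂_2=14

n_0=10 n_1=34 n_2=16  [Z2]
∂1: piv[af,ag,ap,at,az,bf,bi,bm,bv] rk=9  ker:bg,bp,bt,fg,fi,fp,ft,fv,gi,gm,gp,gv,gz,im,it,iv,iz,mv,mz,pt,pv,pz,tv,tz,vz
∂2: piv[afg,afp,agp,agz,apz,atz,bfi,bgi,bgv,fgv,ftv,imv,imz,ivz] rk=14  ker:fgp,mvz
rk∂_2=14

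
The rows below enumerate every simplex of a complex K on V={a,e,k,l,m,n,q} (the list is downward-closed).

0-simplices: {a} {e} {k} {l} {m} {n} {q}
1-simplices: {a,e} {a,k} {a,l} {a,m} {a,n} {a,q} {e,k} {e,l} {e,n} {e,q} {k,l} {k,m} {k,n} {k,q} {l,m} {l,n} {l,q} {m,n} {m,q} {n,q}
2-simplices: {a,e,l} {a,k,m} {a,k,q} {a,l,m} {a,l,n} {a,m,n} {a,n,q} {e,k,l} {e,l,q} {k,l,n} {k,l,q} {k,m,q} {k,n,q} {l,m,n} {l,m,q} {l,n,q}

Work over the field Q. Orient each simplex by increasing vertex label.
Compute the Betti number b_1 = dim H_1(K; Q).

n_0=7 n_1=20 n_2=16  [Q]
∂1: piv[ae,ak,al,am,an,aq] rk=6  ker:ek,el,en,eq,kl,km,kn,kq,lm,ln,lq,mn,mq,nq
∂2: piv[ael,akm,akq,alm,aln,amn,anq,ekl,elq,kln,klq,kmq,knq] rk=13  ker:lmn,lmq,lnq
b_1=(20−6)−13=1

b_1=1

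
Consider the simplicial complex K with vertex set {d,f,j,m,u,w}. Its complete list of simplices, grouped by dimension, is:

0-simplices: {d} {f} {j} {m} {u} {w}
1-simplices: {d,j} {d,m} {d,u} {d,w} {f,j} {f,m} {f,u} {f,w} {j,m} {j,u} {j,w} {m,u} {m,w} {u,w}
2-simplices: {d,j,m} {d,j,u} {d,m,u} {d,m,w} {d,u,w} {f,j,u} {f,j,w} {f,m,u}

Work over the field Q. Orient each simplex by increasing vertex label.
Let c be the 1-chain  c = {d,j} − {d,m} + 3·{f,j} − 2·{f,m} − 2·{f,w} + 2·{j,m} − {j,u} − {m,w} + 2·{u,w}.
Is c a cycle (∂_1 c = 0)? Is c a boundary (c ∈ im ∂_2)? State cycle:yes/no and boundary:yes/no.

n_0=6 n_1=14 n_2=8  [Q]
∂1: piv[dj,dm,du,dw,fj] rk=5  ker:fm,fu,fw,jm,ju,jw,mu,mw,uw
∂2: piv[djm,dju,dmu,dmw,duw,fju,fjw,fmu] rk=8
∂1c = {f} + 3·{j} − 3·{u} − {w}

cycle:no boundary:no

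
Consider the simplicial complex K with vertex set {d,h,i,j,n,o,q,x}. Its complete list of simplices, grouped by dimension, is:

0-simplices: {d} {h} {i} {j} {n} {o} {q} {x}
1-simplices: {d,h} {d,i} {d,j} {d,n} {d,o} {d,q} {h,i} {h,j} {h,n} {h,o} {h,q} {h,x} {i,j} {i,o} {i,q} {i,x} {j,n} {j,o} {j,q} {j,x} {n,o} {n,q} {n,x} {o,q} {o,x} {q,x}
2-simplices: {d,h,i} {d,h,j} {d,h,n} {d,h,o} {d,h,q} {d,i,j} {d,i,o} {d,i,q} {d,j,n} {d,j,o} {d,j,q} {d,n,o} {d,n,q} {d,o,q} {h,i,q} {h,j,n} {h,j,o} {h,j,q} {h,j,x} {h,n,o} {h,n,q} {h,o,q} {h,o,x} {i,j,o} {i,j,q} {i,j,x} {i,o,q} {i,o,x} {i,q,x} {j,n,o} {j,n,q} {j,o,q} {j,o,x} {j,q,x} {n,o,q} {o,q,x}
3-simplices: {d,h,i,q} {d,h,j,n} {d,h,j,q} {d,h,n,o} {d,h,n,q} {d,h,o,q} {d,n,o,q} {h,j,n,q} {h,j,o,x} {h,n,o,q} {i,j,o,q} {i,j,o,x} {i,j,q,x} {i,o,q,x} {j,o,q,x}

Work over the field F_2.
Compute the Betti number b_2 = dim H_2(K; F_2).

b_2=5

n_0=8 n_1=26 n_2=36 n_3=15  [Z2]
∂1: piv[dh,di,dj,dn,do,dq,hx] rk=7  ker:hi,hj,hn,ho,hq,ij,io,iq,ix,jn,jo,jq,jx,no,nq,nx,oq,ox,qx
∂2: piv[dhi,dhj,dhn,dho,dhq,dij,dio,diq,djn,djo,djq,dno,dnq,doq,hjx,hox,ijx,iqx] rk=18  ker:hiq,hjn,hjo,hjq,hno,hnq,hoq,ijo,ijq,ioq,iox,jno,jnq,joq,jox,jqx,noq,oqx
∂3: piv[dhiq,dhjn,dhjq,dhno,dhnq,dhoq,dnoq,hjnq,hjox,ijoq,ijox,ijqx,ioqx] rk=13  ker:hnoq,joqx
b_2=(36−18)−13=5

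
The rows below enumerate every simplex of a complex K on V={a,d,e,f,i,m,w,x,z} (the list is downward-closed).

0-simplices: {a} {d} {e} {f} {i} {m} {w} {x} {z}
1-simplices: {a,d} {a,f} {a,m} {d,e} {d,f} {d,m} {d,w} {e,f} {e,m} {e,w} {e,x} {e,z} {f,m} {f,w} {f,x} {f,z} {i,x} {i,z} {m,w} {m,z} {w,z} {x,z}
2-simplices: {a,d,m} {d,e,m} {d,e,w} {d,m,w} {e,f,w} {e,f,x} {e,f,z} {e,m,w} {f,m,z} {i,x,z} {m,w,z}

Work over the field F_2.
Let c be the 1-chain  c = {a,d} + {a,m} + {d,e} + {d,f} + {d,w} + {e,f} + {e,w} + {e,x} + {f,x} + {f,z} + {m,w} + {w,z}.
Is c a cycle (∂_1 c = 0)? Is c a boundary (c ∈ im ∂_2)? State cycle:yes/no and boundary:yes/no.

cycle:yes boundary:no

n_0=9 n_1=22 n_2=11  [Z2]
∂1: piv[ad,af,am,de,dw,ex,ez,ix] rk=8  ker:df,dm,ef,em,ew,fm,fw,fx,fz,iz,mw,mz,wz,xz
∂2: piv[adm,dem,dew,dmw,efw,efx,efz,fmz,ixz,mwz] rk=10  ker:emw
∂1c = 0
c vs im∂2: residual ≠ 0 ⇒ not boundary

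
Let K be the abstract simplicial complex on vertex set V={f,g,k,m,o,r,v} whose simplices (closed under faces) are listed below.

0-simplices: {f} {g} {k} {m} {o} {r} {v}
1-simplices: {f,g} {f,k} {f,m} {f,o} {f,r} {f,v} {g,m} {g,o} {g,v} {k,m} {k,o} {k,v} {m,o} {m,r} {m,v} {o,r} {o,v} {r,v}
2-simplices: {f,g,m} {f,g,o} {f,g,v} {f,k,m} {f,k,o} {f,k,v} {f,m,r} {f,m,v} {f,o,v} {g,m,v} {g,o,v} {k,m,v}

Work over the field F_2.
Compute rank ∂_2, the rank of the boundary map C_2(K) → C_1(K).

n_0=7 n_1=18 n_2=12  [Z2]
∂1: piv[fg,fk,fm,fo,fr,fv] rk=6  ker:gm,go,gv,km,ko,kv,mo,mr,mv,or,ov,rv
∂2: piv[fgm,fgo,fgv,fkm,fko,fkv,fmr,fmv,fov] rk=9  ker:gmv,gov,kmv
rk∂_2=9

rank∂_2=9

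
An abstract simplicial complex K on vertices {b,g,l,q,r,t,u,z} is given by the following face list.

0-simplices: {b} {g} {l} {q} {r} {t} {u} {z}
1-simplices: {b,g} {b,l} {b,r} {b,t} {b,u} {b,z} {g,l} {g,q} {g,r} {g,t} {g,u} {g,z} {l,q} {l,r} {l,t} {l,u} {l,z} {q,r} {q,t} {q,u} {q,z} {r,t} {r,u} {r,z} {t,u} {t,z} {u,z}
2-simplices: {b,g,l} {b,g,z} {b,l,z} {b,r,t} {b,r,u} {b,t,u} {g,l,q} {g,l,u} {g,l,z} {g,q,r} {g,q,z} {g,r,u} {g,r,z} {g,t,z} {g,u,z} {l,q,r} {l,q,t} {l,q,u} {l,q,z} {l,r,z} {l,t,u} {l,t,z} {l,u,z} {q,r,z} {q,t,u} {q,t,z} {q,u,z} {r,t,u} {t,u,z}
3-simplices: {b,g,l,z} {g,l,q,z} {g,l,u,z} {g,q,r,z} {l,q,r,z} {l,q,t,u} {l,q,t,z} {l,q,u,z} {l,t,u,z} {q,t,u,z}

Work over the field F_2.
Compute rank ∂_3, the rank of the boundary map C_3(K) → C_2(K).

rank∂_3=9

n_0=8 n_1=27 n_2=29 n_3=10  [Z2]
∂1: piv[bg,bl,br,bt,bu,bz,gq] rk=7  ker:gl,gr,gt,gu,gz,lq,lr,lt,lu,lz,qr,qt,qu,qz,rt,ru,rz,tu,tz,uz
∂2: piv[bgl,bgz,blz,brt,bru,btu,glq,glu,gqr,gqz,gru,grz,gtz,guz,lqr,lqt,lqu,ltu,ltz] rk=19  ker:glz,lqz,lrz,luz,qrz,qtu,qtz,quz,rtu,tuz
∂3: piv[bglz,glqz,gluz,gqrz,lqrz,lqtu,lqtz,lquz,ltuz] rk=9  ker:qtuz
rk∂_3=9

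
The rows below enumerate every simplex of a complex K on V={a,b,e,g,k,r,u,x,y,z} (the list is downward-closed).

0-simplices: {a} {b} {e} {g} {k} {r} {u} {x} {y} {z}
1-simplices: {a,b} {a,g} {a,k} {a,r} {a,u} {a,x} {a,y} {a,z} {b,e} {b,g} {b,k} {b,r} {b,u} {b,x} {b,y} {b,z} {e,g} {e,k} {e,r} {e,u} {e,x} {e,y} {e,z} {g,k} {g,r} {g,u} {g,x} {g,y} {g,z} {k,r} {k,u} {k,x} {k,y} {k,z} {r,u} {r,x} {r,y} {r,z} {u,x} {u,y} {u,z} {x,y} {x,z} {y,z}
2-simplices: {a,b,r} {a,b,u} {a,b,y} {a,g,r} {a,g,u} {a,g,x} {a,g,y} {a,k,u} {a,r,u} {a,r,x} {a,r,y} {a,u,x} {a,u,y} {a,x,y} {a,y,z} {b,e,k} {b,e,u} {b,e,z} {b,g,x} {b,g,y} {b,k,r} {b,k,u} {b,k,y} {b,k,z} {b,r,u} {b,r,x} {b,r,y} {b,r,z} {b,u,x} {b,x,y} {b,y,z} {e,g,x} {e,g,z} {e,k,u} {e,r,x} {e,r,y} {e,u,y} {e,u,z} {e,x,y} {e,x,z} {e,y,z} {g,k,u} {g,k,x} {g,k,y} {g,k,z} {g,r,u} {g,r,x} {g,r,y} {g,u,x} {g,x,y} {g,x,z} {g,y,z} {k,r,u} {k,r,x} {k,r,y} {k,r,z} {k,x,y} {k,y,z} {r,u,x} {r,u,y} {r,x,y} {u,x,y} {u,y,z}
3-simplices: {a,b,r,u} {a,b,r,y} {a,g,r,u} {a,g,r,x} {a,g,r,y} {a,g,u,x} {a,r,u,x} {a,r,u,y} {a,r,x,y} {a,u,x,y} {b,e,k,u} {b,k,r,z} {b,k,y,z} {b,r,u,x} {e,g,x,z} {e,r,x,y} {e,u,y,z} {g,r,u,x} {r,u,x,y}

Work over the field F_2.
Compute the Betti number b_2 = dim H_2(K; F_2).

n_0=10 n_1=44 n_2=63 n_3=19  [Z2]
∂1: piv[ab,ag,ak,ar,au,ax,ay,az,be] rk=9  ker:bg,bk,br,bu,bx,by,bz,eg,ek,er,eu,ex,ey,ez,gk,gr,gu,gx,gy,gz,kr,ku,kx,ky,kz,ru,rx,ry,rz,ux,uy,uz,xy,xz,yz
∂2: piv[abr,abu,aby,agr,agu,agx,agy,aku,aru,arx,ary,aux,auy,axy,ayz,bek,beu,bez,bgx,bgy,bkr,bku,bky,bkz,brz,byz,egx,egz,erx,ery,euy,euz,exz,gku,gkx] rk=35  ker:bru,brx,bry,bux,bxy,eku,exy,eyz,gky,gkz,gru,grx,gry,gux,gxy,gxz,gyz,kru,krx,kry,krz,kxy,kyz,rux,ruy,rxy,uxy,uyz
∂3: piv[abru,abry,agru,agrx,agry,agux,arux,aruy,arxy,auxy,beku,bkrz,bkyz,brux,egxz,erxy,euyz] rk=17  ker:grux,ruxy
b_2=(63−35)−17=11

b_2=11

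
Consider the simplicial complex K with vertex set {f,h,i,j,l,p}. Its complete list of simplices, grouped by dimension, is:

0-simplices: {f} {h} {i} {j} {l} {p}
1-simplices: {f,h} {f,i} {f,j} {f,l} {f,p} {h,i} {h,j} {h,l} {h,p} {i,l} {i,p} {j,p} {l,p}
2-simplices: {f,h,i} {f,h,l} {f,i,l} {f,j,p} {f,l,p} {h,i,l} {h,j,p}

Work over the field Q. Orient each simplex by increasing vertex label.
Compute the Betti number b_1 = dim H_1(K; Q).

n_0=6 n_1=13 n_2=7  [Q]
∂1: piv[fh,fi,fj,fl,fp] rk=5  ker:hi,hj,hl,hp,il,ip,jp,lp
∂2: piv[fhi,fhl,fil,fjp,flp,hjp] rk=6  ker:hil
b_1=(13−5)−6=2

b_1=2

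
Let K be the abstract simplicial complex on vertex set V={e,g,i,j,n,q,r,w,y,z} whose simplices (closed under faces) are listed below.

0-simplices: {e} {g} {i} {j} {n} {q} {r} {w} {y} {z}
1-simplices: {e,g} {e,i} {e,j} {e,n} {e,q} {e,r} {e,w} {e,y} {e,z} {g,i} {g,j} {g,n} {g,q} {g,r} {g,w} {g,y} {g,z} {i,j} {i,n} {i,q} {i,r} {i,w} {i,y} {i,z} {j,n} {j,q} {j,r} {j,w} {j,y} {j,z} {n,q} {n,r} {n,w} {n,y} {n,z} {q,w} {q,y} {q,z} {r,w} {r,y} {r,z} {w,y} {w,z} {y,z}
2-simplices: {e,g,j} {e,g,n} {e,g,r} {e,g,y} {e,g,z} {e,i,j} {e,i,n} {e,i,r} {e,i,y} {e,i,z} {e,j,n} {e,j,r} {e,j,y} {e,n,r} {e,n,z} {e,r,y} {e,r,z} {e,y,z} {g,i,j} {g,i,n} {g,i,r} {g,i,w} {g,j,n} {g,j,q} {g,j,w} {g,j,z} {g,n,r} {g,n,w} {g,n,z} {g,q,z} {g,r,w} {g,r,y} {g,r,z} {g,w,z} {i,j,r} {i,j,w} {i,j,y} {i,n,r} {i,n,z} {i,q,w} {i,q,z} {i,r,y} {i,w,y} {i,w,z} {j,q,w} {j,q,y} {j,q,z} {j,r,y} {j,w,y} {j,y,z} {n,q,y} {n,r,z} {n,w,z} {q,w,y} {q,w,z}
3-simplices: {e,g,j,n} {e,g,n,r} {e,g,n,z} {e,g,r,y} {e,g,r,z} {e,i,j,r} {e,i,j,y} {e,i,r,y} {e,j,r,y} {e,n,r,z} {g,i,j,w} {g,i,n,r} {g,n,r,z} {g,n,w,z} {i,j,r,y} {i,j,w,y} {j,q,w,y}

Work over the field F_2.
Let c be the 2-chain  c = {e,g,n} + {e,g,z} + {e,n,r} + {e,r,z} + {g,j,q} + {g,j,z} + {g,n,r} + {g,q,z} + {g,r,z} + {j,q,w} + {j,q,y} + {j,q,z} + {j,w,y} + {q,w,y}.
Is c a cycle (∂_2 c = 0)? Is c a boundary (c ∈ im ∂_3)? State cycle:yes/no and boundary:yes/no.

n_0=10 n_1=44 n_2=55 n_3=17  [Z2]
∂1: piv[eg,ei,ej,en,eq,er,ew,ey,ez] rk=9  ker:gi,gj,gn,gq,gr,gw,gy,gz,ij,in,iq,ir,iw,iy,iz,jn,jq,jr,jw,jy,jz,nq,nr,nw,ny,nz,qw,qy,qz,rw,ry,rz,wy,wz,yz
∂2: piv[egj,egn,egr,egy,egz,eij,ein,eir,eiy,eiz,ejn,ejr,ejy,enr,enz,ery,erz,eyz,gij,giw,gjq,gjw,gjz,gnw,gqz,grw,gwz,iqw,iqz,iwy,jqy,nqy] rk=32  ker:gin,gir,gjn,gnr,gnz,gry,grz,ijr,ijw,ijy,inr,inz,iry,iwz,jqw,jqz,jry,jwy,jyz,nrz,nwz,qwy,qwz
∂3: piv[egjn,egnr,egnz,egry,egrz,eijr,eijy,eiry,ejry,enrz,gijw,ginr,gnwz,ijwy,jqwy] rk=15  ker:gnrz,ijry
∂2c = 0
c vs im∂3: residual ≠ 0 ⇒ not boundary

cycle:yes boundary:no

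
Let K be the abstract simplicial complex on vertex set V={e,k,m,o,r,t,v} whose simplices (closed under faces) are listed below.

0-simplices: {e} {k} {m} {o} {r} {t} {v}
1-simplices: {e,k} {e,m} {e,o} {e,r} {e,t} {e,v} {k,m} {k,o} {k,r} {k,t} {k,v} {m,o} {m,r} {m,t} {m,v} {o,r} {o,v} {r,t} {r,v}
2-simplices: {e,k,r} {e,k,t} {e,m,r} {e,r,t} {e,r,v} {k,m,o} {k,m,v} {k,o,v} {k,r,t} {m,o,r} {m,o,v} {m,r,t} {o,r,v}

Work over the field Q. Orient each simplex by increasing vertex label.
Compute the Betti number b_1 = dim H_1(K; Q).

n_0=7 n_1=19 n_2=13  [Q]
∂1: piv[ek,em,eo,er,et,ev] rk=6  ker:km,ko,kr,kt,kv,mo,mr,mt,mv,or,ov,rt,rv
∂2: piv[ekr,ekt,emr,ert,erv,kmo,kmv,kov,mor,mrt,orv] rk=11  ker:krt,mov
b_1=(19−6)−11=2

b_1=2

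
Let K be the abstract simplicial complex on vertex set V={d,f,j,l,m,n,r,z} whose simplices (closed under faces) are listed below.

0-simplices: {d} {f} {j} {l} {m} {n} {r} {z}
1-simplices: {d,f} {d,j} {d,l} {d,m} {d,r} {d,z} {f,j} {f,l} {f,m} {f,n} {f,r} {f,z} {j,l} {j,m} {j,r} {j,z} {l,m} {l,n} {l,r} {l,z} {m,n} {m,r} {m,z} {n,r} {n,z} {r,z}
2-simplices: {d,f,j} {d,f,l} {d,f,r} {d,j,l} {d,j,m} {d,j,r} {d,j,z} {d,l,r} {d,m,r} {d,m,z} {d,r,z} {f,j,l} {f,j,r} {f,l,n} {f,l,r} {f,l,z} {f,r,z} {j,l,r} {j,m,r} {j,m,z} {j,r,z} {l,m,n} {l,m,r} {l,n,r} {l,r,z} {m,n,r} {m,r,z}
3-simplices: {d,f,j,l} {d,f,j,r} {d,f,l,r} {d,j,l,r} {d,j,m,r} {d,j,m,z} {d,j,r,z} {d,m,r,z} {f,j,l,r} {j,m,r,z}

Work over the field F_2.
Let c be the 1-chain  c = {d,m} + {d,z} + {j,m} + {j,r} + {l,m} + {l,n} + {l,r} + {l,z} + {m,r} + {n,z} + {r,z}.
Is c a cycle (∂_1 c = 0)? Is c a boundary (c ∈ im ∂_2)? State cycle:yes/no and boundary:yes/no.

n_0=8 n_1=26 n_2=27 n_3=10  [Z2]
∂1: piv[df,dj,dl,dm,dr,dz,fn] rk=7  ker:fj,fl,fm,fr,fz,jl,jm,jr,jz,lm,ln,lr,lz,mn,mr,mz,nr,nz,rz
∂2: piv[dfj,dfl,dfr,djl,djm,djr,djz,dlr,dmr,dmz,drz,fln,flz,frz,lmn,lmr,lnr] rk=17  ker:fjl,fjr,flr,jlr,jmr,jmz,jrz,lrz,mnr,mrz
∂3: piv[dfjl,dfjr,dflr,djlr,djmr,djmz,djrz,dmrz] rk=8  ker:fjlr,jmrz
∂1c = 0
c vs im∂2: residual ≠ 0 ⇒ not boundary

cycle:yes boundary:no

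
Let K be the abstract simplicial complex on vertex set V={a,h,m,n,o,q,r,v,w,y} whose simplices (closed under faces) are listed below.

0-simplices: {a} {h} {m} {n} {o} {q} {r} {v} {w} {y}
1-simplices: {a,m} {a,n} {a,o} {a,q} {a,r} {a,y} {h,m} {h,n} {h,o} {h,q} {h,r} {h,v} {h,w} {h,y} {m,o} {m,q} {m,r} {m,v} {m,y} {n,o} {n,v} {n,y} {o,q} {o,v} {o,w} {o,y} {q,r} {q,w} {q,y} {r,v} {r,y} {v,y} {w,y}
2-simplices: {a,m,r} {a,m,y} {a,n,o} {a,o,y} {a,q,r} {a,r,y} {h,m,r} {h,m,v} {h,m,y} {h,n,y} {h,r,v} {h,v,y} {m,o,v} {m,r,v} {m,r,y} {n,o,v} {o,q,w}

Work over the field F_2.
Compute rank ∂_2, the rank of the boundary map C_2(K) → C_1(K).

rank∂_2=15

n_0=10 n_1=33 n_2=17  [Z2]
∂1: piv[am,an,ao,aq,ar,ay,hm,hv,hw] rk=9  ker:hn,ho,hq,hr,hy,mo,mq,mr,mv,my,no,nv,ny,oq,ov,ow,oy,qr,qw,qy,rv,ry,vy,wy
∂2: piv[amr,amy,ano,aoy,aqr,ary,hmr,hmv,hmy,hny,hrv,hvy,mov,nov,oqw] rk=15  ker:mrv,mry
rk∂_2=15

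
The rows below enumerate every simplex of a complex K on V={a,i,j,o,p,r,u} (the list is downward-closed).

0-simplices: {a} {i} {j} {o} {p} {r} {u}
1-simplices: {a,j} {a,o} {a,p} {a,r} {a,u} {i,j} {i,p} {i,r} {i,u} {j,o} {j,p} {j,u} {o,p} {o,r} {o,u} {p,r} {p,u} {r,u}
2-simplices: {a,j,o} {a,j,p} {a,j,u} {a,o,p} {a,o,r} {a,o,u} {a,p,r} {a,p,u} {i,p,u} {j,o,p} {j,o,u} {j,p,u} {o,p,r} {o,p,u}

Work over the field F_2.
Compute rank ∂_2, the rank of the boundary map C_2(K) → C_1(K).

n_0=7 n_1=18 n_2=14  [Z2]
∂1: piv[aj,ao,ap,ar,au,ij] rk=6  ker:ip,ir,iu,jo,jp,ju,op,or,ou,pr,pu,ru
∂2: piv[ajo,ajp,aju,aop,aor,aou,apr,apu,ipu] rk=9  ker:jop,jou,jpu,opr,opu
rk∂_2=9

rank∂_2=9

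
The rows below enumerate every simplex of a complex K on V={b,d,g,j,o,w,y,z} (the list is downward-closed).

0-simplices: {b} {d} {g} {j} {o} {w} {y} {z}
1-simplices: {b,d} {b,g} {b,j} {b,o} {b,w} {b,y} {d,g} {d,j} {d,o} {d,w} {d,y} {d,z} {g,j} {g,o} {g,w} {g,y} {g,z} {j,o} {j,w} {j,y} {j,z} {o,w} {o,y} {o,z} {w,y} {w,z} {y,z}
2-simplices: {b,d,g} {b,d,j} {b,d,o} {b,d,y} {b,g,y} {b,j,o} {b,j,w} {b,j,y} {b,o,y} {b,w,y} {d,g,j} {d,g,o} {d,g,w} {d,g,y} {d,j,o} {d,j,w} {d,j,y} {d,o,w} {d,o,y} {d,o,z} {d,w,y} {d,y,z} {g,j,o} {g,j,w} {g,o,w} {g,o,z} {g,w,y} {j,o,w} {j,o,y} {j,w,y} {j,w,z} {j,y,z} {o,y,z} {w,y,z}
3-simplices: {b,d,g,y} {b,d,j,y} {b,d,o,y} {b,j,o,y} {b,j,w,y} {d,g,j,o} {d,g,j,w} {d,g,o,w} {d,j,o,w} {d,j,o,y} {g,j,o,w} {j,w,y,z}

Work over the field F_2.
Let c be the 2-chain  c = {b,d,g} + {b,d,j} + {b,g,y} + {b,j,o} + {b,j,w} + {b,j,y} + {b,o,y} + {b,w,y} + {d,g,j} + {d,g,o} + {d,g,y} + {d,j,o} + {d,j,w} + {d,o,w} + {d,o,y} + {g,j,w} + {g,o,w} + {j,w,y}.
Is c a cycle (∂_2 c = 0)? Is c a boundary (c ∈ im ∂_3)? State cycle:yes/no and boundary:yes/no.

n_0=8 n_1=27 n_2=34 n_3=12  [Z2]
∂1: piv[bd,bg,bj,bo,bw,by,dz] rk=7  ker:dg,dj,do,dw,dy,gj,go,gw,gy,gz,jo,jw,jy,jz,ow,oy,oz,wy,wz,yz
∂2: piv[bdg,bdj,bdo,bdy,bgy,bjo,bjw,bjy,boy,bwy,dgj,dgo,dgw,djw,dow,doz,dyz,goz,jwz,jyz] rk=20  ker:dgy,djo,djy,doy,dwy,gjo,gjw,gow,gwy,jow,joy,jwy,oyz,wyz
∂3: piv[bdgy,bdjy,bdoy,bjoy,bjwy,dgjo,dgjw,dgow,djow,djoy,jwyz] rk=11  ker:gjow
∂2c = 0
c vs im∂3: reduces to 0 ⇒ boundary

cycle:yes boundary:yes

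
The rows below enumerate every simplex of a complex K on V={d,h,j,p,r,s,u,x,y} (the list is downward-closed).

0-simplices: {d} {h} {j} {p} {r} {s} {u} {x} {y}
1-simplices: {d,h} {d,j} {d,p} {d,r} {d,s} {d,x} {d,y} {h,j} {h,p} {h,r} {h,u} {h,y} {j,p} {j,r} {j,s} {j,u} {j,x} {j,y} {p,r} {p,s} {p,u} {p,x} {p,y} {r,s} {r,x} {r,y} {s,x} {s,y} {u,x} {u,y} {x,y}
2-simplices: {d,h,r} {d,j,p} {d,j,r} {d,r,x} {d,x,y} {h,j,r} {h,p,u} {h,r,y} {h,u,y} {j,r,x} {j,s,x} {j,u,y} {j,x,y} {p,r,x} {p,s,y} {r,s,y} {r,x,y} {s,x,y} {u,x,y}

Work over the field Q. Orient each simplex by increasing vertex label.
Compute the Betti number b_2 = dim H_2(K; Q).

n_0=9 n_1=31 n_2=19  [Q]
∂1: piv[dh,dj,dp,dr,ds,dx,dy,hu] rk=8  ker:hj,hp,hr,hy,jp,jr,js,ju,jx,jy,pr,ps,pu,px,py,rs,rx,ry,sx,sy,ux,uy,xy
∂2: piv[dhr,djp,djr,drx,dxy,hjr,hpu,hry,huy,jrx,jsx,juy,jxy,prx,psy,rsy,rxy,sxy,uxy] rk=19
b_2=(19−19)−0=0

b_2=0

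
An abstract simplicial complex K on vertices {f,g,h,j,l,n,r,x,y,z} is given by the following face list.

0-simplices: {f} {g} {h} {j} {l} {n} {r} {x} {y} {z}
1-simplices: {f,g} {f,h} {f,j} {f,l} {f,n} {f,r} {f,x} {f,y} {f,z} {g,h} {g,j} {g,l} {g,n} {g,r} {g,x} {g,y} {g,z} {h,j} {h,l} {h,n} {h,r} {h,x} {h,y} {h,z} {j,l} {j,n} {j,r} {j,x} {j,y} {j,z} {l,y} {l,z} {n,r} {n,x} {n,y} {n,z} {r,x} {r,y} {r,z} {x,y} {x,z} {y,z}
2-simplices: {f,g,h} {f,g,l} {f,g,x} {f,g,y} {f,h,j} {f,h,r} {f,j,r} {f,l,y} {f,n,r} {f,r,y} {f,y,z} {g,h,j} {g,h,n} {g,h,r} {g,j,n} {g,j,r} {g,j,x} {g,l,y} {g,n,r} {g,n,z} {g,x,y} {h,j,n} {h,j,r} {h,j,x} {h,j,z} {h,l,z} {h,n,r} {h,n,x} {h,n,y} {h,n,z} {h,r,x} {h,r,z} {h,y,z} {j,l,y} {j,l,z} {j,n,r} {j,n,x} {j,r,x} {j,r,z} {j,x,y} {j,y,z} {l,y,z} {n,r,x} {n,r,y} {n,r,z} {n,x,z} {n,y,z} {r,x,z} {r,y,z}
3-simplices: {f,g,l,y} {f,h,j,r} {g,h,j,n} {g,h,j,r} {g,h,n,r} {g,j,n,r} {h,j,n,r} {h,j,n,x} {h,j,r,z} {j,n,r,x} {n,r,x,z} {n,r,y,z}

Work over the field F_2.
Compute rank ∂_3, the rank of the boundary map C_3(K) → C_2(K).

rank∂_3=11

n_0=10 n_1=42 n_2=49 n_3=12  [Z2]
∂1: piv[fg,fh,fj,fl,fn,fr,fx,fy,fz] rk=9  ker:gh,gj,gl,gn,gr,gx,gy,gz,hj,hl,hn,hr,hx,hy,hz,jl,jn,jr,jx,jy,jz,ly,lz,nr,nx,ny,nz,rx,ry,rz,xy,xz,yz
∂2: piv[fgh,fgl,fgx,fgy,fhj,fhr,fjr,fly,fnr,fry,fyz,ghj,ghn,ghr,gjn,gjx,gnr,gnz,gxy,hjx,hjz,hlz,hnx,hny,hnz,hrx,hrz,hyz,jly,jlz,jxy,jyz,nxz] rk=33  ker:gjr,gly,hjn,hjr,hnr,jnr,jnx,jrx,jrz,lyz,nrx,nry,nrz,nyz,rxz,ryz
∂3: piv[fgly,fhjr,ghjn,ghjr,ghnr,gjnr,hjnx,hjrz,jnrx,nrxz,nryz] rk=11  ker:hjnr
rk∂_3=11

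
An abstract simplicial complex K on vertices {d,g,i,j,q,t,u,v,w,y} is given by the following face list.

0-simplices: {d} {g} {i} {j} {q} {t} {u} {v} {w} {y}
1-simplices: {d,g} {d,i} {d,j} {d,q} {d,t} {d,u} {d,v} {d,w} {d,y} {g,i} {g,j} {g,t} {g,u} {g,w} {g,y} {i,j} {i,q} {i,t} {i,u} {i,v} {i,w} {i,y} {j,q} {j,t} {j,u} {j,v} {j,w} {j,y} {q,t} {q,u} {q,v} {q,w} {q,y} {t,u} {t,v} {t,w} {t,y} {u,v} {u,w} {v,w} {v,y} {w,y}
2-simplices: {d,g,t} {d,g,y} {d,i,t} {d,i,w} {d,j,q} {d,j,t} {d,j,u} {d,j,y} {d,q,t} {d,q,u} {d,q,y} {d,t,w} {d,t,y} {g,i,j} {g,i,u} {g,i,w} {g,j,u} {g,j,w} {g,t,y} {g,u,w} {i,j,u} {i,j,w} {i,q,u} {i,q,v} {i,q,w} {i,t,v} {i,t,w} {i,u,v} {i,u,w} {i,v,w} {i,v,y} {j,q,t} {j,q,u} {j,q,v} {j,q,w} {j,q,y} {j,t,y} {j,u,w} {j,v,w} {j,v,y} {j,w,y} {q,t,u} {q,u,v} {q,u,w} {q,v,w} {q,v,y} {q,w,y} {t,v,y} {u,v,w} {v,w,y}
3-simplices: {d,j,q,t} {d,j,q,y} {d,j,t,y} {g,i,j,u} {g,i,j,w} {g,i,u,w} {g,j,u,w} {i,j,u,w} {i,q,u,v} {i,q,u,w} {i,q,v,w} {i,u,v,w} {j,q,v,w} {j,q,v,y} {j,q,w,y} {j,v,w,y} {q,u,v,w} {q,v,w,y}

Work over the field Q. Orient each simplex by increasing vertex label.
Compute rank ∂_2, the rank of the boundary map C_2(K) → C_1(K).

n_0=10 n_1=42 n_2=50 n_3=18  [Q]
∂1: piv[dg,di,dj,dq,dt,du,dv,dw,dy] rk=9  ker:gi,gj,gt,gu,gw,gy,ij,iq,it,iu,iv,iw,iy,jq,jt,ju,jv,jw,jy,qt,qu,qv,qw,qy,tu,tv,tw,ty,uv,uw,vw,vy,wy
∂2: piv[dgt,dgy,dit,diw,djq,djt,dju,djy,dqt,dqu,dqy,dtw,dty,gij,giu,giw,gju,gjw,guw,iqu,iqv,iqw,itv,iuv,ivw,ivy,jqv,jvy,jwy,qtu,tvy] rk=31  ker:gty,iju,ijw,itw,iuw,jqt,jqu,jqw,jqy,jty,juw,jvw,quv,quw,qvw,qvy,qwy,uvw,vwy
∂3: piv[djqt,djqy,djty,giju,gijw,giuw,gjuw,iquv,iquw,iqvw,iuvw,jqvw,jqvy,jqwy,jvwy] rk=15  ker:ijuw,quvw,qvwy
rk∂_2=31

rank∂_2=31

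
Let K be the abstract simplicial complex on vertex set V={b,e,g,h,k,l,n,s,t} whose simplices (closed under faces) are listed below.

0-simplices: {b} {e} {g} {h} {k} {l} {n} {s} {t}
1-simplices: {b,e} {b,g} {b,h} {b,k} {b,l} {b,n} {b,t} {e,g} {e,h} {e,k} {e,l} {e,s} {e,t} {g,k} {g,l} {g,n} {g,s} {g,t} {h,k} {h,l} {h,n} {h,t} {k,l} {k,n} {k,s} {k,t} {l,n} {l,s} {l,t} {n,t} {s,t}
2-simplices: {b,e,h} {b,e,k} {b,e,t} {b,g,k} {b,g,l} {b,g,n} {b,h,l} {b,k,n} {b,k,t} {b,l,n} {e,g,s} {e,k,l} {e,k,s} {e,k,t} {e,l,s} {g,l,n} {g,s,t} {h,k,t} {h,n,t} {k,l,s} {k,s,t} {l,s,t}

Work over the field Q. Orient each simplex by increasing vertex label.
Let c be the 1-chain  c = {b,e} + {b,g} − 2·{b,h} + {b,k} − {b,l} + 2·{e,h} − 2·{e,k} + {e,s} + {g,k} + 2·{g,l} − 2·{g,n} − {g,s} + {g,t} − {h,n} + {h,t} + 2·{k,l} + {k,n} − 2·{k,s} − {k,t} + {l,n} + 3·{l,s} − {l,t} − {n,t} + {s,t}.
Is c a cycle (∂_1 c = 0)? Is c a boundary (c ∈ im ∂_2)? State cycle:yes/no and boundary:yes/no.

cycle:yes boundary:yes

n_0=9 n_1=31 n_2=22  [Q]
∂1: piv[be,bg,bh,bk,bl,bn,bt,es] rk=8  ker:eg,eh,ek,el,et,gk,gl,gn,gs,gt,hk,hl,hn,ht,kl,kn,ks,kt,ln,ls,lt,nt,st
∂2: piv[beh,bek,bet,bgk,bgl,bgn,bhl,bkn,bkt,bln,egs,ekl,eks,els,gst,hkt,hnt,kst,lst] rk=19  ker:ekt,gln,kls
∂1c = 0
c vs im∂2: reduces to 0 ⇒ boundary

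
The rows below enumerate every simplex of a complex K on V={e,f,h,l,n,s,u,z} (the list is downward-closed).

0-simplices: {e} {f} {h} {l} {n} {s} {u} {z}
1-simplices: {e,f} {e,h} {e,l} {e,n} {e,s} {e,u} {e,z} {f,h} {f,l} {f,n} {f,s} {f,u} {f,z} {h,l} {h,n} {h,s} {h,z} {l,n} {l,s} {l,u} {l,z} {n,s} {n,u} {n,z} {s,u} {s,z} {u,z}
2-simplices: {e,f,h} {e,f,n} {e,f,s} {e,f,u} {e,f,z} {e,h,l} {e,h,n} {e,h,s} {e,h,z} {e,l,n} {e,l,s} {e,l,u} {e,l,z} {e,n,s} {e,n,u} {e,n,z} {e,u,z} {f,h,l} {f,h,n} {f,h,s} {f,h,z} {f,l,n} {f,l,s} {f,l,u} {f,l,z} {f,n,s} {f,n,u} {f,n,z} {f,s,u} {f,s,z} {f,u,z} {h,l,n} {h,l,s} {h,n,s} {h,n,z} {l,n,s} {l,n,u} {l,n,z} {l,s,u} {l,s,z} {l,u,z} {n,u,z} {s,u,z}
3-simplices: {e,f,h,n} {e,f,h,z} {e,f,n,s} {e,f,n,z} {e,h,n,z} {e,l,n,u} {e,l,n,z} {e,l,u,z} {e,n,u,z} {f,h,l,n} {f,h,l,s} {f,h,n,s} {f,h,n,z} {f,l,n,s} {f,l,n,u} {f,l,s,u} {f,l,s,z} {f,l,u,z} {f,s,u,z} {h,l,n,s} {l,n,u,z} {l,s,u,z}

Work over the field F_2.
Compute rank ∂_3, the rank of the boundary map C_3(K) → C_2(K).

n_0=8 n_1=27 n_2=43 n_3=22  [Z2]
∂1: piv[ef,eh,el,en,es,eu,ez] rk=7  ker:fh,fl,fn,fs,fu,fz,hl,hn,hs,hz,ln,ls,lu,lz,ns,nu,nz,su,sz,uz
∂2: piv[efh,efn,efs,efu,efz,ehl,ehn,ehs,ehz,eln,els,elu,elz,ens,enu,enz,euz,fhl,fsu,fsz] rk=20  ker:fhn,fhs,fhz,fln,fls,flu,flz,fns,fnu,fnz,fuz,hln,hls,hns,hnz,lns,lnu,lnz,lsu,lsz,luz,nuz,suz
∂3: piv[efhn,efhz,efns,efnz,ehnz,elnu,elnz,eluz,enuz,fhln,fhls,fhns,flns,flnu,flsu,flsz,fluz,fsuz] rk=18  ker:fhnz,hlns,lnuz,lsuz
rk∂_3=18

rank∂_3=18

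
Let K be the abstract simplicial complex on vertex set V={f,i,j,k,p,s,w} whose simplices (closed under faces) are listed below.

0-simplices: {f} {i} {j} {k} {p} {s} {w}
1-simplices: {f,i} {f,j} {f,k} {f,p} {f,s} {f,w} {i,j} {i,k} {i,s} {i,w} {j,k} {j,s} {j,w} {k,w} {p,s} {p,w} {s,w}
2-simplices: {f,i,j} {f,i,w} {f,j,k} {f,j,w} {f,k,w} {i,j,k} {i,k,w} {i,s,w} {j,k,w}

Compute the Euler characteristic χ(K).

n_0=7 n_1=17 n_2=9
χ=+7−17+9=-1

χ(K)=-1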